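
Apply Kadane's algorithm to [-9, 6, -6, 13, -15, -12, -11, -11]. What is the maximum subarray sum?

Using Kadane's algorithm on [-9, 6, -6, 13, -15, -12, -11, -11]:

Scanning through the array:
Position 1 (value 6): max_ending_here = 6, max_so_far = 6
Position 2 (value -6): max_ending_here = 0, max_so_far = 6
Position 3 (value 13): max_ending_here = 13, max_so_far = 13
Position 4 (value -15): max_ending_here = -2, max_so_far = 13
Position 5 (value -12): max_ending_here = -12, max_so_far = 13
Position 6 (value -11): max_ending_here = -11, max_so_far = 13
Position 7 (value -11): max_ending_here = -11, max_so_far = 13

Maximum subarray: [6, -6, 13]
Maximum sum: 13

The maximum subarray is [6, -6, 13] with sum 13. This subarray runs from index 1 to index 3.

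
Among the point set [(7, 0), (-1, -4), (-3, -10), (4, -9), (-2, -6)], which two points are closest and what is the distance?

Computing all pairwise distances among 5 points:

d((7, 0), (-1, -4)) = 8.9443
d((7, 0), (-3, -10)) = 14.1421
d((7, 0), (4, -9)) = 9.4868
d((7, 0), (-2, -6)) = 10.8167
d((-1, -4), (-3, -10)) = 6.3246
d((-1, -4), (4, -9)) = 7.0711
d((-1, -4), (-2, -6)) = 2.2361 <-- minimum
d((-3, -10), (4, -9)) = 7.0711
d((-3, -10), (-2, -6)) = 4.1231
d((4, -9), (-2, -6)) = 6.7082

Closest pair: (-1, -4) and (-2, -6) with distance 2.2361

The closest pair is (-1, -4) and (-2, -6) with Euclidean distance 2.2361. For 5 points, brute-force pairwise comparison is shown above. For large n, the divide-and-conquer algorithm (sort by x, recurse on halves, check the dividing strip) achieves O(n log n).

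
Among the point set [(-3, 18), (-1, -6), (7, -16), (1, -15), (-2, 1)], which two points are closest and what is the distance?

Computing all pairwise distances among 5 points:

d((-3, 18), (-1, -6)) = 24.0832
d((-3, 18), (7, -16)) = 35.4401
d((-3, 18), (1, -15)) = 33.2415
d((-3, 18), (-2, 1)) = 17.0294
d((-1, -6), (7, -16)) = 12.8062
d((-1, -6), (1, -15)) = 9.2195
d((-1, -6), (-2, 1)) = 7.0711
d((7, -16), (1, -15)) = 6.0828 <-- minimum
d((7, -16), (-2, 1)) = 19.2354
d((1, -15), (-2, 1)) = 16.2788

Closest pair: (7, -16) and (1, -15) with distance 6.0828

The closest pair is (7, -16) and (1, -15) with Euclidean distance 6.0828. For 5 points, brute-force pairwise comparison is shown above. For large n, the divide-and-conquer algorithm (sort by x, recurse on halves, check the dividing strip) achieves O(n log n).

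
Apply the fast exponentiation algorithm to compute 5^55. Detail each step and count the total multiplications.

Computing 5^55 by squaring (build up from 5^1; each line after the first costs one multiplication):

5^1 = 5
5^2 = (5^1)^2 = 5^2 = 25
5^3 = 5 * 5^2 = 5 * 25 = 125
5^6 = (5^3)^2 = 125^2 = 15625
5^12 = (5^6)^2 = 15625^2 = 244140625
5^13 = 5 * 5^12 = 5 * 244140625 = 1220703125
5^26 = (5^13)^2 = 1220703125^2 = 1490116119384765625
5^27 = 5 * 5^26 = 5 * 1490116119384765625 = 7450580596923828125
5^54 = (5^27)^2 = 7450580596923828125^2 = 55511151231257827021181583404541015625
5^55 = 5 * 5^54 = 5 * 55511151231257827021181583404541015625 = 277555756156289135105907917022705078125

Result: 277555756156289135105907917022705078125
Multiplications needed: 9 (9 lines after 5^1)

5^55 = 277555756156289135105907917022705078125. Using exponentiation by squaring, this requires 9 multiplications. The key idea: if the exponent is even, square the half-power; if odd, multiply by the base once.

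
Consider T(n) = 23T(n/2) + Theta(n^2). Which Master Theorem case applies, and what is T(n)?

Master Theorem for T(n) = 23T(n/2) + O(n^2):

a = 23, b = 2, c = 2
log_b(a) = log_2(23) = 4.5236

Case 1: c = 2 < log_2(23) = 4.5236
T(n) = O(n^(log_2 23))

For T(n) = 23T(n/2) + O(n^2): log_2(23) = 4.5236. This is Case 1 of the Master Theorem (c < log_b(a), work dominated by leaves), giving O(n^(log_2 23)).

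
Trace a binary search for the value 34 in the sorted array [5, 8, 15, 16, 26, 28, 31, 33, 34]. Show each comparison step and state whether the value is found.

Binary search for 34 in [5, 8, 15, 16, 26, 28, 31, 33, 34]:

lo=0, hi=8, mid=4, arr[mid]=26 -> 26 < 34, search right half
lo=5, hi=8, mid=6, arr[mid]=31 -> 31 < 34, search right half
lo=7, hi=8, mid=7, arr[mid]=33 -> 33 < 34, search right half
lo=8, hi=8, mid=8, arr[mid]=34 -> Found target at index 8!

Binary search finds 34 at index 8 after 4 comparisons. The search repeatedly halves the search space by comparing with the middle element.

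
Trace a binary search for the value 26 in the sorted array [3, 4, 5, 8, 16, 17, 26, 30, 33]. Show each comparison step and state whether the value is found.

Binary search for 26 in [3, 4, 5, 8, 16, 17, 26, 30, 33]:

lo=0, hi=8, mid=4, arr[mid]=16 -> 16 < 26, search right half
lo=5, hi=8, mid=6, arr[mid]=26 -> Found target at index 6!

Binary search finds 26 at index 6 after 2 comparisons. The search repeatedly halves the search space by comparing with the middle element.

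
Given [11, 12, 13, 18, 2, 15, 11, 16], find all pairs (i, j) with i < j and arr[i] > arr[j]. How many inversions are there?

Finding inversions in [11, 12, 13, 18, 2, 15, 11, 16]:

(0, 4): arr[0]=11 > arr[4]=2
(1, 4): arr[1]=12 > arr[4]=2
(1, 6): arr[1]=12 > arr[6]=11
(2, 4): arr[2]=13 > arr[4]=2
(2, 6): arr[2]=13 > arr[6]=11
(3, 4): arr[3]=18 > arr[4]=2
(3, 5): arr[3]=18 > arr[5]=15
(3, 6): arr[3]=18 > arr[6]=11
(3, 7): arr[3]=18 > arr[7]=16
(5, 6): arr[5]=15 > arr[6]=11

Total inversions: 10

The array has 10 inversion(s): (0,4), (1,4), (1,6), (2,4), (2,6), (3,4), (3,5), (3,6), (3,7), (5,6). Each pair (i,j) satisfies i < j and arr[i] > arr[j].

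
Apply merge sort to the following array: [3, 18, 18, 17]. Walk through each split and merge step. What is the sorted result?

Merge sort trace:

Split: [3, 18, 18, 17] -> [3, 18] and [18, 17]
  Split: [3, 18] -> [3] and [18]
  Merge: [3] + [18] -> [3, 18]
  Split: [18, 17] -> [18] and [17]
  Merge: [18] + [17] -> [17, 18]
Merge: [3, 18] + [17, 18] -> [3, 17, 18, 18]

Final sorted array: [3, 17, 18, 18]

The merge sort proceeds by recursively splitting the array and merging sorted halves.
After all merges, the sorted array is [3, 17, 18, 18].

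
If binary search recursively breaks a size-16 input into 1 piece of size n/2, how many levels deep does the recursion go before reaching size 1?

For divide and conquer with division factor 2:

Problem sizes at each level:
Level 0: 16
Level 1: 8
Level 2: 4
Level 3: 2
Level 4: 1

The root is level 0 and the size-1 base case is level 4 (the tree spans levels 0 through 4, i.e. 5 levels counting the root), so the depth is the number of divisions: log_2(16) = 4

The recursion tree depth is log_2(16) = 4. At each level, the problem size is divided by 2, so it takes 4 divisions to reduce to a base case of size 1. The algorithm makes 1 recursive call at each level.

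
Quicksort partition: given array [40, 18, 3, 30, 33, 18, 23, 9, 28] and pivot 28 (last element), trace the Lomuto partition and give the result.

Lomuto partition with pivot = 28:

Initial array: [40, 18, 3, 30, 33, 18, 23, 9, 28]

arr[0]=40 > 28: no swap
arr[1]=18 <= 28: swap with position 0, array becomes [18, 40, 3, 30, 33, 18, 23, 9, 28]
arr[2]=3 <= 28: swap with position 1, array becomes [18, 3, 40, 30, 33, 18, 23, 9, 28]
arr[3]=30 > 28: no swap
arr[4]=33 > 28: no swap
arr[5]=18 <= 28: swap with position 2, array becomes [18, 3, 18, 30, 33, 40, 23, 9, 28]
arr[6]=23 <= 28: swap with position 3, array becomes [18, 3, 18, 23, 33, 40, 30, 9, 28]
arr[7]=9 <= 28: swap with position 4, array becomes [18, 3, 18, 23, 9, 40, 30, 33, 28]

Place pivot at position 5: [18, 3, 18, 23, 9, 28, 30, 33, 40]
Pivot position: 5

After partitioning with pivot 28, the array becomes [18, 3, 18, 23, 9, 28, 30, 33, 40]. The pivot is placed at index 5. All elements to the left of the pivot are <= 28, and all elements to the right are > 28.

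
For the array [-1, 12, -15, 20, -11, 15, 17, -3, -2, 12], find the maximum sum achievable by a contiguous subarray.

Using Kadane's algorithm on [-1, 12, -15, 20, -11, 15, 17, -3, -2, 12]:

Scanning through the array:
Position 1 (value 12): max_ending_here = 12, max_so_far = 12
Position 2 (value -15): max_ending_here = -3, max_so_far = 12
Position 3 (value 20): max_ending_here = 20, max_so_far = 20
Position 4 (value -11): max_ending_here = 9, max_so_far = 20
Position 5 (value 15): max_ending_here = 24, max_so_far = 24
Position 6 (value 17): max_ending_here = 41, max_so_far = 41
Position 7 (value -3): max_ending_here = 38, max_so_far = 41
Position 8 (value -2): max_ending_here = 36, max_so_far = 41
Position 9 (value 12): max_ending_here = 48, max_so_far = 48

Maximum subarray: [20, -11, 15, 17, -3, -2, 12]
Maximum sum: 48

The maximum subarray is [20, -11, 15, 17, -3, -2, 12] with sum 48. This subarray runs from index 3 to index 9.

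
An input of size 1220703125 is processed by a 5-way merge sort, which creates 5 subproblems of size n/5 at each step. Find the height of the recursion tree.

For divide and conquer with division factor 5:

Problem sizes at each level:
Level 0: 1220703125
Level 1: 244140625
Level 2: 48828125
Level 3: 9765625
Level 4: 1953125
Level 5: 390625
Level 6: 78125
Level 7: 15625
Level 8: 3125
Level 9: 625
Level 10: 125
Level 11: 25
Level 12: 5
Level 13: 1

The root is level 0 and the size-1 base case is level 13 (the tree spans levels 0 through 13, i.e. 14 levels counting the root), so the depth is the number of divisions: log_5(1220703125) = 13

The recursion tree depth is log_5(1220703125) = 13. At each level, the problem size is divided by 5, so it takes 13 divisions to reduce to a base case of size 1. The algorithm makes 5 recursive calls at each level.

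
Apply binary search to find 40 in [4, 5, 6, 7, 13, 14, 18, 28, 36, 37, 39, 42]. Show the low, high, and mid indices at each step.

Binary search for 40 in [4, 5, 6, 7, 13, 14, 18, 28, 36, 37, 39, 42]:

lo=0, hi=11, mid=5, arr[mid]=14 -> 14 < 40, search right half
lo=6, hi=11, mid=8, arr[mid]=36 -> 36 < 40, search right half
lo=9, hi=11, mid=10, arr[mid]=39 -> 39 < 40, search right half
lo=11, hi=11, mid=11, arr[mid]=42 -> 42 > 40, search left half
lo=11 > hi=10, target 40 not found

Binary search determines that 40 is not in the array after 4 comparisons. The search space was exhausted without finding the target.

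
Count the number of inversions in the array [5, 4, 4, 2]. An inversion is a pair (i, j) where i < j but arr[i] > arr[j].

Finding inversions in [5, 4, 4, 2]:

(0, 1): arr[0]=5 > arr[1]=4
(0, 2): arr[0]=5 > arr[2]=4
(0, 3): arr[0]=5 > arr[3]=2
(1, 3): arr[1]=4 > arr[3]=2
(2, 3): arr[2]=4 > arr[3]=2

Total inversions: 5

The array has 5 inversion(s): (0,1), (0,2), (0,3), (1,3), (2,3). Each pair (i,j) satisfies i < j and arr[i] > arr[j].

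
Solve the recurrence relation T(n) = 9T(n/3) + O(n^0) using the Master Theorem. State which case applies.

Master Theorem for T(n) = 9T(n/3) + O(n^0):

a = 9, b = 3, c = 0
log_b(a) = log_3(9) = 2.0000

Case 1: c = 0 < log_3(9) = 2.0000
T(n) = O(n^(log_3 9)) = O(n^2)

For T(n) = 9T(n/3) + O(n^0): log_3(9) = 2.0000. This is Case 1 of the Master Theorem (c < log_b(a), work dominated by leaves), giving O(n^2).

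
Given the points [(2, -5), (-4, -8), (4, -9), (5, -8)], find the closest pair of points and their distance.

Computing all pairwise distances among 4 points:

d((2, -5), (-4, -8)) = 6.7082
d((2, -5), (4, -9)) = 4.4721
d((2, -5), (5, -8)) = 4.2426
d((-4, -8), (4, -9)) = 8.0623
d((-4, -8), (5, -8)) = 9.0
d((4, -9), (5, -8)) = 1.4142 <-- minimum

Closest pair: (4, -9) and (5, -8) with distance 1.4142

The closest pair is (4, -9) and (5, -8) with Euclidean distance 1.4142. For 4 points, brute-force pairwise comparison is shown above. For large n, the divide-and-conquer algorithm (sort by x, recurse on halves, check the dividing strip) achieves O(n log n).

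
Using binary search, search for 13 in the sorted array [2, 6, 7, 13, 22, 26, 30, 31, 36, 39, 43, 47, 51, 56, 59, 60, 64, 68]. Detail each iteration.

Binary search for 13 in [2, 6, 7, 13, 22, 26, 30, 31, 36, 39, 43, 47, 51, 56, 59, 60, 64, 68]:

lo=0, hi=17, mid=8, arr[mid]=36 -> 36 > 13, search left half
lo=0, hi=7, mid=3, arr[mid]=13 -> Found target at index 3!

Binary search finds 13 at index 3 after 2 comparisons. The search repeatedly halves the search space by comparing with the middle element.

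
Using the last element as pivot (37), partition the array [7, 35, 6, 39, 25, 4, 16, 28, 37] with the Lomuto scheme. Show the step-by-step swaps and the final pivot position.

Lomuto partition with pivot = 37:

Initial array: [7, 35, 6, 39, 25, 4, 16, 28, 37]

arr[0]=7 <= 37: swap with position 0, array becomes [7, 35, 6, 39, 25, 4, 16, 28, 37]
arr[1]=35 <= 37: swap with position 1, array becomes [7, 35, 6, 39, 25, 4, 16, 28, 37]
arr[2]=6 <= 37: swap with position 2, array becomes [7, 35, 6, 39, 25, 4, 16, 28, 37]
arr[3]=39 > 37: no swap
arr[4]=25 <= 37: swap with position 3, array becomes [7, 35, 6, 25, 39, 4, 16, 28, 37]
arr[5]=4 <= 37: swap with position 4, array becomes [7, 35, 6, 25, 4, 39, 16, 28, 37]
arr[6]=16 <= 37: swap with position 5, array becomes [7, 35, 6, 25, 4, 16, 39, 28, 37]
arr[7]=28 <= 37: swap with position 6, array becomes [7, 35, 6, 25, 4, 16, 28, 39, 37]

Place pivot at position 7: [7, 35, 6, 25, 4, 16, 28, 37, 39]
Pivot position: 7

After partitioning with pivot 37, the array becomes [7, 35, 6, 25, 4, 16, 28, 37, 39]. The pivot is placed at index 7. All elements to the left of the pivot are <= 37, and all elements to the right are > 37.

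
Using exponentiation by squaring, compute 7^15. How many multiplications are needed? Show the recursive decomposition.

Computing 7^15 by squaring (build up from 7^1; each line after the first costs one multiplication):

7^1 = 7
7^2 = (7^1)^2 = 7^2 = 49
7^3 = 7 * 7^2 = 7 * 49 = 343
7^6 = (7^3)^2 = 343^2 = 117649
7^7 = 7 * 7^6 = 7 * 117649 = 823543
7^14 = (7^7)^2 = 823543^2 = 678223072849
7^15 = 7 * 7^14 = 7 * 678223072849 = 4747561509943

Result: 4747561509943
Multiplications needed: 6 (6 lines after 7^1)

7^15 = 4747561509943. Using exponentiation by squaring, this requires 6 multiplications. The key idea: if the exponent is even, square the half-power; if odd, multiply by the base once.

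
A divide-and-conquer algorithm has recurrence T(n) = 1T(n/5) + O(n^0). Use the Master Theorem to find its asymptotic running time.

Master Theorem for T(n) = 1T(n/5) + O(n^0):

a = 1, b = 5, c = 0
log_b(a) = log_5(1) = 0.0000

Case 2: c = 0 = log_5(1) = 0.0000
T(n) = O(n^0 log n) = O(log n)

For T(n) = 1T(n/5) + O(n^0): log_5(1) = 0.0000. This is Case 2 of the Master Theorem (c = log_b(a), equal work at all levels), giving O(log n).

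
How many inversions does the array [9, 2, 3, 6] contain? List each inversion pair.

Finding inversions in [9, 2, 3, 6]:

(0, 1): arr[0]=9 > arr[1]=2
(0, 2): arr[0]=9 > arr[2]=3
(0, 3): arr[0]=9 > arr[3]=6

Total inversions: 3

The array has 3 inversion(s): (0,1), (0,2), (0,3). Each pair (i,j) satisfies i < j and arr[i] > arr[j].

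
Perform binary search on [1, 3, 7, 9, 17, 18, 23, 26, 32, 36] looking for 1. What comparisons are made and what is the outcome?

Binary search for 1 in [1, 3, 7, 9, 17, 18, 23, 26, 32, 36]:

lo=0, hi=9, mid=4, arr[mid]=17 -> 17 > 1, search left half
lo=0, hi=3, mid=1, arr[mid]=3 -> 3 > 1, search left half
lo=0, hi=0, mid=0, arr[mid]=1 -> Found target at index 0!

Binary search finds 1 at index 0 after 3 comparisons. The search repeatedly halves the search space by comparing with the middle element.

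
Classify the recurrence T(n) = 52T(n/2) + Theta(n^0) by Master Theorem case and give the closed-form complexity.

Master Theorem for T(n) = 52T(n/2) + O(n^0):

a = 52, b = 2, c = 0
log_b(a) = log_2(52) = 5.7004

Case 1: c = 0 < log_2(52) = 5.7004
T(n) = O(n^(log_2 52))

For T(n) = 52T(n/2) + O(n^0): log_2(52) = 5.7004. This is Case 1 of the Master Theorem (c < log_b(a), work dominated by leaves), giving O(n^(log_2 52)).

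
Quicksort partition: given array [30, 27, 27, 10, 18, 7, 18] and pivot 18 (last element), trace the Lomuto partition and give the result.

Lomuto partition with pivot = 18:

Initial array: [30, 27, 27, 10, 18, 7, 18]

arr[0]=30 > 18: no swap
arr[1]=27 > 18: no swap
arr[2]=27 > 18: no swap
arr[3]=10 <= 18: swap with position 0, array becomes [10, 27, 27, 30, 18, 7, 18]
arr[4]=18 <= 18: swap with position 1, array becomes [10, 18, 27, 30, 27, 7, 18]
arr[5]=7 <= 18: swap with position 2, array becomes [10, 18, 7, 30, 27, 27, 18]

Place pivot at position 3: [10, 18, 7, 18, 27, 27, 30]
Pivot position: 3

After partitioning with pivot 18, the array becomes [10, 18, 7, 18, 27, 27, 30]. The pivot is placed at index 3. All elements to the left of the pivot are <= 18, and all elements to the right are > 18.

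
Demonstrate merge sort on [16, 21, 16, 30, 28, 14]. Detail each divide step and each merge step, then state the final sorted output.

Merge sort trace:

Split: [16, 21, 16, 30, 28, 14] -> [16, 21, 16] and [30, 28, 14]
  Split: [16, 21, 16] -> [16] and [21, 16]
    Split: [21, 16] -> [21] and [16]
    Merge: [21] + [16] -> [16, 21]
  Merge: [16] + [16, 21] -> [16, 16, 21]
  Split: [30, 28, 14] -> [30] and [28, 14]
    Split: [28, 14] -> [28] and [14]
    Merge: [28] + [14] -> [14, 28]
  Merge: [30] + [14, 28] -> [14, 28, 30]
Merge: [16, 16, 21] + [14, 28, 30] -> [14, 16, 16, 21, 28, 30]

Final sorted array: [14, 16, 16, 21, 28, 30]

The merge sort proceeds by recursively splitting the array and merging sorted halves.
After all merges, the sorted array is [14, 16, 16, 21, 28, 30].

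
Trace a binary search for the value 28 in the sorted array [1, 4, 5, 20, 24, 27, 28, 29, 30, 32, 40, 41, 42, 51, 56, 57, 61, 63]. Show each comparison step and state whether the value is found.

Binary search for 28 in [1, 4, 5, 20, 24, 27, 28, 29, 30, 32, 40, 41, 42, 51, 56, 57, 61, 63]:

lo=0, hi=17, mid=8, arr[mid]=30 -> 30 > 28, search left half
lo=0, hi=7, mid=3, arr[mid]=20 -> 20 < 28, search right half
lo=4, hi=7, mid=5, arr[mid]=27 -> 27 < 28, search right half
lo=6, hi=7, mid=6, arr[mid]=28 -> Found target at index 6!

Binary search finds 28 at index 6 after 4 comparisons. The search repeatedly halves the search space by comparing with the middle element.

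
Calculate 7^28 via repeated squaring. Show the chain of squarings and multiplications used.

Computing 7^28 by squaring (build up from 7^1; each line after the first costs one multiplication):

7^1 = 7
7^2 = (7^1)^2 = 7^2 = 49
7^3 = 7 * 7^2 = 7 * 49 = 343
7^6 = (7^3)^2 = 343^2 = 117649
7^7 = 7 * 7^6 = 7 * 117649 = 823543
7^14 = (7^7)^2 = 823543^2 = 678223072849
7^28 = (7^14)^2 = 678223072849^2 = 459986536544739960976801

Result: 459986536544739960976801
Multiplications needed: 6 (6 lines after 7^1)

7^28 = 459986536544739960976801. Using exponentiation by squaring, this requires 6 multiplications. The key idea: if the exponent is even, square the half-power; if odd, multiply by the base once.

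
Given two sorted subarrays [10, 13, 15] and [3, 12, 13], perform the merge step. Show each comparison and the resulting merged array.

Merging process:

Compare 10 vs 3: take 3 from right. Merged: [3]
Compare 10 vs 12: take 10 from left. Merged: [3, 10]
Compare 13 vs 12: take 12 from right. Merged: [3, 10, 12]
Compare 13 vs 13: take 13 from left. Merged: [3, 10, 12, 13]
Compare 15 vs 13: take 13 from right. Merged: [3, 10, 12, 13, 13]
Append remaining from left: [15]. Merged: [3, 10, 12, 13, 13, 15]

Final merged array: [3, 10, 12, 13, 13, 15]
Total comparisons: 5

The merged array is [3, 10, 12, 13, 13, 15], requiring 5 comparisons. The merge step runs in O(n) time where n is the total number of elements.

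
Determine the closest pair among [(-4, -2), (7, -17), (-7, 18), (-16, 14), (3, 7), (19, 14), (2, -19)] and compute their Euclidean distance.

Computing all pairwise distances among 7 points:

d((-4, -2), (7, -17)) = 18.6011
d((-4, -2), (-7, 18)) = 20.2237
d((-4, -2), (-16, 14)) = 20.0
d((-4, -2), (3, 7)) = 11.4018
d((-4, -2), (19, 14)) = 28.0179
d((-4, -2), (2, -19)) = 18.0278
d((7, -17), (-7, 18)) = 37.6962
d((7, -17), (-16, 14)) = 38.6005
d((7, -17), (3, 7)) = 24.3311
d((7, -17), (19, 14)) = 33.2415
d((7, -17), (2, -19)) = 5.3852 <-- minimum
d((-7, 18), (-16, 14)) = 9.8489
d((-7, 18), (3, 7)) = 14.8661
d((-7, 18), (19, 14)) = 26.3059
d((-7, 18), (2, -19)) = 38.0789
d((-16, 14), (3, 7)) = 20.2485
d((-16, 14), (19, 14)) = 35.0
d((-16, 14), (2, -19)) = 37.5899
d((3, 7), (19, 14)) = 17.4642
d((3, 7), (2, -19)) = 26.0192
d((19, 14), (2, -19)) = 37.1214

Closest pair: (7, -17) and (2, -19) with distance 5.3852

The closest pair is (7, -17) and (2, -19) with Euclidean distance 5.3852. For 7 points, brute-force pairwise comparison is shown above. For large n, the divide-and-conquer algorithm (sort by x, recurse on halves, check the dividing strip) achieves O(n log n).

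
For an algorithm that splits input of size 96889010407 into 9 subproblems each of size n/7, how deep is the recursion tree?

For divide and conquer with division factor 7:

Problem sizes at each level:
Level 0: 96889010407
Level 1: 13841287201
Level 2: 1977326743
Level 3: 282475249
Level 4: 40353607
Level 5: 5764801
Level 6: 823543
Level 7: 117649
Level 8: 16807
Level 9: 2401
Level 10: 343
Level 11: 49
Level 12: 7
Level 13: 1

The root is level 0 and the size-1 base case is level 13 (the tree spans levels 0 through 13, i.e. 14 levels counting the root), so the depth is the number of divisions: log_7(96889010407) = 13

The recursion tree depth is log_7(96889010407) = 13. At each level, the problem size is divided by 7, so it takes 13 divisions to reduce to a base case of size 1. The algorithm makes 9 recursive calls at each level.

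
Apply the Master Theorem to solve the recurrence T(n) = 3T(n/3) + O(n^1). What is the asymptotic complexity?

Master Theorem for T(n) = 3T(n/3) + O(n^1):

a = 3, b = 3, c = 1
log_b(a) = log_3(3) = 1.0000

Case 2: c = 1 = log_3(3) = 1.0000
T(n) = O(n^1 log n) = O(n log n)

For T(n) = 3T(n/3) + O(n^1): log_3(3) = 1.0000. This is Case 2 of the Master Theorem (c = log_b(a), equal work at all levels), giving O(n log n).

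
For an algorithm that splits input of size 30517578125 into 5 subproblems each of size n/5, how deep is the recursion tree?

For divide and conquer with division factor 5:

Problem sizes at each level:
Level 0: 30517578125
Level 1: 6103515625
Level 2: 1220703125
Level 3: 244140625
Level 4: 48828125
Level 5: 9765625
Level 6: 1953125
Level 7: 390625
Level 8: 78125
Level 9: 15625
Level 10: 3125
Level 11: 625
Level 12: 125
Level 13: 25
Level 14: 5
Level 15: 1

The root is level 0 and the size-1 base case is level 15 (the tree spans levels 0 through 15, i.e. 16 levels counting the root), so the depth is the number of divisions: log_5(30517578125) = 15

The recursion tree depth is log_5(30517578125) = 15. At each level, the problem size is divided by 5, so it takes 15 divisions to reduce to a base case of size 1. The algorithm makes 5 recursive calls at each level.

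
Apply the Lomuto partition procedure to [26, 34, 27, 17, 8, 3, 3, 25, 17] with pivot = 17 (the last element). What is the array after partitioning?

Lomuto partition with pivot = 17:

Initial array: [26, 34, 27, 17, 8, 3, 3, 25, 17]

arr[0]=26 > 17: no swap
arr[1]=34 > 17: no swap
arr[2]=27 > 17: no swap
arr[3]=17 <= 17: swap with position 0, array becomes [17, 34, 27, 26, 8, 3, 3, 25, 17]
arr[4]=8 <= 17: swap with position 1, array becomes [17, 8, 27, 26, 34, 3, 3, 25, 17]
arr[5]=3 <= 17: swap with position 2, array becomes [17, 8, 3, 26, 34, 27, 3, 25, 17]
arr[6]=3 <= 17: swap with position 3, array becomes [17, 8, 3, 3, 34, 27, 26, 25, 17]
arr[7]=25 > 17: no swap

Place pivot at position 4: [17, 8, 3, 3, 17, 27, 26, 25, 34]
Pivot position: 4

After partitioning with pivot 17, the array becomes [17, 8, 3, 3, 17, 27, 26, 25, 34]. The pivot is placed at index 4. All elements to the left of the pivot are <= 17, and all elements to the right are > 17.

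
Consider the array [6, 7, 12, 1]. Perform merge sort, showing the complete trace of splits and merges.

Merge sort trace:

Split: [6, 7, 12, 1] -> [6, 7] and [12, 1]
  Split: [6, 7] -> [6] and [7]
  Merge: [6] + [7] -> [6, 7]
  Split: [12, 1] -> [12] and [1]
  Merge: [12] + [1] -> [1, 12]
Merge: [6, 7] + [1, 12] -> [1, 6, 7, 12]

Final sorted array: [1, 6, 7, 12]

The merge sort proceeds by recursively splitting the array and merging sorted halves.
After all merges, the sorted array is [1, 6, 7, 12].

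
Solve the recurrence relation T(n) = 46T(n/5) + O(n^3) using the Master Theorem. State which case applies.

Master Theorem for T(n) = 46T(n/5) + O(n^3):

a = 46, b = 5, c = 3
log_b(a) = log_5(46) = 2.3789

Case 3: c = 3 > log_5(46) = 2.3789
T(n) = O(n^3) = O(n^3)

For T(n) = 46T(n/5) + O(n^3): log_5(46) = 2.3789. This is Case 3 of the Master Theorem (c > log_b(a), work dominated by root), giving O(n^3).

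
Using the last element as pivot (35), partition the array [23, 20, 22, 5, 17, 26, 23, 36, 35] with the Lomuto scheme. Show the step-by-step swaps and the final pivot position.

Lomuto partition with pivot = 35:

Initial array: [23, 20, 22, 5, 17, 26, 23, 36, 35]

arr[0]=23 <= 35: swap with position 0, array becomes [23, 20, 22, 5, 17, 26, 23, 36, 35]
arr[1]=20 <= 35: swap with position 1, array becomes [23, 20, 22, 5, 17, 26, 23, 36, 35]
arr[2]=22 <= 35: swap with position 2, array becomes [23, 20, 22, 5, 17, 26, 23, 36, 35]
arr[3]=5 <= 35: swap with position 3, array becomes [23, 20, 22, 5, 17, 26, 23, 36, 35]
arr[4]=17 <= 35: swap with position 4, array becomes [23, 20, 22, 5, 17, 26, 23, 36, 35]
arr[5]=26 <= 35: swap with position 5, array becomes [23, 20, 22, 5, 17, 26, 23, 36, 35]
arr[6]=23 <= 35: swap with position 6, array becomes [23, 20, 22, 5, 17, 26, 23, 36, 35]
arr[7]=36 > 35: no swap

Place pivot at position 7: [23, 20, 22, 5, 17, 26, 23, 35, 36]
Pivot position: 7

After partitioning with pivot 35, the array becomes [23, 20, 22, 5, 17, 26, 23, 35, 36]. The pivot is placed at index 7. All elements to the left of the pivot are <= 35, and all elements to the right are > 35.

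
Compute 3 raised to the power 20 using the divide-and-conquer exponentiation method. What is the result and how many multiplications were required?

Computing 3^20 by squaring (build up from 3^1; each line after the first costs one multiplication):

3^1 = 3
3^2 = (3^1)^2 = 3^2 = 9
3^4 = (3^2)^2 = 9^2 = 81
3^5 = 3 * 3^4 = 3 * 81 = 243
3^10 = (3^5)^2 = 243^2 = 59049
3^20 = (3^10)^2 = 59049^2 = 3486784401

Result: 3486784401
Multiplications needed: 5 (5 lines after 3^1)

3^20 = 3486784401. Using exponentiation by squaring, this requires 5 multiplications. The key idea: if the exponent is even, square the half-power; if odd, multiply by the base once.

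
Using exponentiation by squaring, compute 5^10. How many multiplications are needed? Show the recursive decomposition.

Computing 5^10 by squaring (build up from 5^1; each line after the first costs one multiplication):

5^1 = 5
5^2 = (5^1)^2 = 5^2 = 25
5^4 = (5^2)^2 = 25^2 = 625
5^5 = 5 * 5^4 = 5 * 625 = 3125
5^10 = (5^5)^2 = 3125^2 = 9765625

Result: 9765625
Multiplications needed: 4 (4 lines after 5^1)

5^10 = 9765625. Using exponentiation by squaring, this requires 4 multiplications. The key idea: if the exponent is even, square the half-power; if odd, multiply by the base once.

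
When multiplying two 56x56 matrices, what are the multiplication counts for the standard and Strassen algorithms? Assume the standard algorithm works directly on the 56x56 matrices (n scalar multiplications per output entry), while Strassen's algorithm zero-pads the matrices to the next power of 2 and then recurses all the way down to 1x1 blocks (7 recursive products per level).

Matrix multiplication for 56x56 matrices:

Strassen's algorithm requires power-of-2 dimensions. Pad 56x56 to 64x64 (next power of 2).

Standard algorithm: 56^3 = 175616 multiplications
Strassen's algorithm: 7^(log2(64)) = 7^6 = 117649 multiplications
Savings: 175616 - 117649 = 57967 multiplications

Standard: 175616 multiplications (56^3). Strassen: 117649 multiplications (7^6, after padding to 64x64). Strassen reduces 8 recursive multiplications to 7 at each level.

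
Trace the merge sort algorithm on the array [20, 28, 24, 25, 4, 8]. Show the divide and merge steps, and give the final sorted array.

Merge sort trace:

Split: [20, 28, 24, 25, 4, 8] -> [20, 28, 24] and [25, 4, 8]
  Split: [20, 28, 24] -> [20] and [28, 24]
    Split: [28, 24] -> [28] and [24]
    Merge: [28] + [24] -> [24, 28]
  Merge: [20] + [24, 28] -> [20, 24, 28]
  Split: [25, 4, 8] -> [25] and [4, 8]
    Split: [4, 8] -> [4] and [8]
    Merge: [4] + [8] -> [4, 8]
  Merge: [25] + [4, 8] -> [4, 8, 25]
Merge: [20, 24, 28] + [4, 8, 25] -> [4, 8, 20, 24, 25, 28]

Final sorted array: [4, 8, 20, 24, 25, 28]

The merge sort proceeds by recursively splitting the array and merging sorted halves.
After all merges, the sorted array is [4, 8, 20, 24, 25, 28].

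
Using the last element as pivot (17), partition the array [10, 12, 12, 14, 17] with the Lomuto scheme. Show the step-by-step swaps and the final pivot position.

Lomuto partition with pivot = 17:

Initial array: [10, 12, 12, 14, 17]

arr[0]=10 <= 17: swap with position 0, array becomes [10, 12, 12, 14, 17]
arr[1]=12 <= 17: swap with position 1, array becomes [10, 12, 12, 14, 17]
arr[2]=12 <= 17: swap with position 2, array becomes [10, 12, 12, 14, 17]
arr[3]=14 <= 17: swap with position 3, array becomes [10, 12, 12, 14, 17]

Place pivot at position 4: [10, 12, 12, 14, 17]
Pivot position: 4

After partitioning with pivot 17, the array becomes [10, 12, 12, 14, 17]. The pivot is placed at index 4. All elements to the left of the pivot are <= 17, and all elements to the right are > 17.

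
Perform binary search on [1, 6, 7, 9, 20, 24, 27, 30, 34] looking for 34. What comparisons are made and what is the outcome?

Binary search for 34 in [1, 6, 7, 9, 20, 24, 27, 30, 34]:

lo=0, hi=8, mid=4, arr[mid]=20 -> 20 < 34, search right half
lo=5, hi=8, mid=6, arr[mid]=27 -> 27 < 34, search right half
lo=7, hi=8, mid=7, arr[mid]=30 -> 30 < 34, search right half
lo=8, hi=8, mid=8, arr[mid]=34 -> Found target at index 8!

Binary search finds 34 at index 8 after 4 comparisons. The search repeatedly halves the search space by comparing with the middle element.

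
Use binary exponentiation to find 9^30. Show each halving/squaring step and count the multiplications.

Computing 9^30 by squaring (build up from 9^1; each line after the first costs one multiplication):

9^1 = 9
9^2 = (9^1)^2 = 9^2 = 81
9^3 = 9 * 9^2 = 9 * 81 = 729
9^6 = (9^3)^2 = 729^2 = 531441
9^7 = 9 * 9^6 = 9 * 531441 = 4782969
9^14 = (9^7)^2 = 4782969^2 = 22876792454961
9^15 = 9 * 9^14 = 9 * 22876792454961 = 205891132094649
9^30 = (9^15)^2 = 205891132094649^2 = 42391158275216203514294433201

Result: 42391158275216203514294433201
Multiplications needed: 7 (7 lines after 9^1)

9^30 = 42391158275216203514294433201. Using exponentiation by squaring, this requires 7 multiplications. The key idea: if the exponent is even, square the half-power; if odd, multiply by the base once.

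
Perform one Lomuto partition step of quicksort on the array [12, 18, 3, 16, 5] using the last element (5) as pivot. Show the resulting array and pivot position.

Lomuto partition with pivot = 5:

Initial array: [12, 18, 3, 16, 5]

arr[0]=12 > 5: no swap
arr[1]=18 > 5: no swap
arr[2]=3 <= 5: swap with position 0, array becomes [3, 18, 12, 16, 5]
arr[3]=16 > 5: no swap

Place pivot at position 1: [3, 5, 12, 16, 18]
Pivot position: 1

After partitioning with pivot 5, the array becomes [3, 5, 12, 16, 18]. The pivot is placed at index 1. All elements to the left of the pivot are <= 5, and all elements to the right are > 5.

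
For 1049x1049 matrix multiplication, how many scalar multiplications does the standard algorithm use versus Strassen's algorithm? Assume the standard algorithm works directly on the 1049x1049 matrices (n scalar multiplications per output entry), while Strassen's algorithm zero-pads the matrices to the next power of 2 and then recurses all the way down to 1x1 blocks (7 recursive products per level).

Matrix multiplication for 1049x1049 matrices:

Strassen's algorithm requires power-of-2 dimensions. Pad 1049x1049 to 2048x2048 (next power of 2).

Standard algorithm: 1049^3 = 1154320649 multiplications
Strassen's algorithm: 7^(log2(2048)) = 7^11 = 1977326743 multiplications
Difference: 1154320649 - 1977326743 = -823006094 (Strassen uses MORE here due to padding overhead — for small or just-over-power-of-2 n, padding can outweigh the per-level savings)

Standard: 1154320649 multiplications (1049^3). Strassen: 1977326743 multiplications (7^11, after padding to 2048x2048). Strassen reduces 8 recursive multiplications to 7 at each level.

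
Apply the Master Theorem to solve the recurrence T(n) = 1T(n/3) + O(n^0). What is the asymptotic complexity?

Master Theorem for T(n) = 1T(n/3) + O(n^0):

a = 1, b = 3, c = 0
log_b(a) = log_3(1) = 0.0000

Case 2: c = 0 = log_3(1) = 0.0000
T(n) = O(n^0 log n) = O(log n)

For T(n) = 1T(n/3) + O(n^0): log_3(1) = 0.0000. This is Case 2 of the Master Theorem (c = log_b(a), equal work at all levels), giving O(log n).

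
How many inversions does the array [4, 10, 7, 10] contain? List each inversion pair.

Finding inversions in [4, 10, 7, 10]:

(1, 2): arr[1]=10 > arr[2]=7

Total inversions: 1

The array has 1 inversion(s): (1,2). Each pair (i,j) satisfies i < j and arr[i] > arr[j].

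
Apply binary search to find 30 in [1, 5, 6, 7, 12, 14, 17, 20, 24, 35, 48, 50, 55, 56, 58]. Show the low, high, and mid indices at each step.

Binary search for 30 in [1, 5, 6, 7, 12, 14, 17, 20, 24, 35, 48, 50, 55, 56, 58]:

lo=0, hi=14, mid=7, arr[mid]=20 -> 20 < 30, search right half
lo=8, hi=14, mid=11, arr[mid]=50 -> 50 > 30, search left half
lo=8, hi=10, mid=9, arr[mid]=35 -> 35 > 30, search left half
lo=8, hi=8, mid=8, arr[mid]=24 -> 24 < 30, search right half
lo=9 > hi=8, target 30 not found

Binary search determines that 30 is not in the array after 4 comparisons. The search space was exhausted without finding the target.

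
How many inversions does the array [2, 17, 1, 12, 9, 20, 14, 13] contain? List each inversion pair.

Finding inversions in [2, 17, 1, 12, 9, 20, 14, 13]:

(0, 2): arr[0]=2 > arr[2]=1
(1, 2): arr[1]=17 > arr[2]=1
(1, 3): arr[1]=17 > arr[3]=12
(1, 4): arr[1]=17 > arr[4]=9
(1, 6): arr[1]=17 > arr[6]=14
(1, 7): arr[1]=17 > arr[7]=13
(3, 4): arr[3]=12 > arr[4]=9
(5, 6): arr[5]=20 > arr[6]=14
(5, 7): arr[5]=20 > arr[7]=13
(6, 7): arr[6]=14 > arr[7]=13

Total inversions: 10

The array has 10 inversion(s): (0,2), (1,2), (1,3), (1,4), (1,6), (1,7), (3,4), (5,6), (5,7), (6,7). Each pair (i,j) satisfies i < j and arr[i] > arr[j].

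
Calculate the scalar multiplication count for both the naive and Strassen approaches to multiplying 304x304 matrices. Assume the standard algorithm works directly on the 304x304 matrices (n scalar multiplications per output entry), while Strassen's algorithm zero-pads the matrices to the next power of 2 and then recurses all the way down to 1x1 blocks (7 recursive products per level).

Matrix multiplication for 304x304 matrices:

Strassen's algorithm requires power-of-2 dimensions. Pad 304x304 to 512x512 (next power of 2).

Standard algorithm: 304^3 = 28094464 multiplications
Strassen's algorithm: 7^(log2(512)) = 7^9 = 40353607 multiplications
Difference: 28094464 - 40353607 = -12259143 (Strassen uses MORE here due to padding overhead — for small or just-over-power-of-2 n, padding can outweigh the per-level savings)

Standard: 28094464 multiplications (304^3). Strassen: 40353607 multiplications (7^9, after padding to 512x512). Strassen reduces 8 recursive multiplications to 7 at each level.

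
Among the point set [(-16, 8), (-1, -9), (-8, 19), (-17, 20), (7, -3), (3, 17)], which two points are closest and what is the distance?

Computing all pairwise distances among 6 points:

d((-16, 8), (-1, -9)) = 22.6716
d((-16, 8), (-8, 19)) = 13.6015
d((-16, 8), (-17, 20)) = 12.0416
d((-16, 8), (7, -3)) = 25.4951
d((-16, 8), (3, 17)) = 21.0238
d((-1, -9), (-8, 19)) = 28.8617
d((-1, -9), (-17, 20)) = 33.121
d((-1, -9), (7, -3)) = 10.0
d((-1, -9), (3, 17)) = 26.3059
d((-8, 19), (-17, 20)) = 9.0554 <-- minimum
d((-8, 19), (7, -3)) = 26.6271
d((-8, 19), (3, 17)) = 11.1803
d((-17, 20), (7, -3)) = 33.2415
d((-17, 20), (3, 17)) = 20.2237
d((7, -3), (3, 17)) = 20.3961

Closest pair: (-8, 19) and (-17, 20) with distance 9.0554

The closest pair is (-8, 19) and (-17, 20) with Euclidean distance 9.0554. For 6 points, brute-force pairwise comparison is shown above. For large n, the divide-and-conquer algorithm (sort by x, recurse on halves, check the dividing strip) achieves O(n log n).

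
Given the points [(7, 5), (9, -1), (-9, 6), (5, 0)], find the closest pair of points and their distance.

Computing all pairwise distances among 4 points:

d((7, 5), (9, -1)) = 6.3246
d((7, 5), (-9, 6)) = 16.0312
d((7, 5), (5, 0)) = 5.3852
d((9, -1), (-9, 6)) = 19.3132
d((9, -1), (5, 0)) = 4.1231 <-- minimum
d((-9, 6), (5, 0)) = 15.2315

Closest pair: (9, -1) and (5, 0) with distance 4.1231

The closest pair is (9, -1) and (5, 0) with Euclidean distance 4.1231. For 4 points, brute-force pairwise comparison is shown above. For large n, the divide-and-conquer algorithm (sort by x, recurse on halves, check the dividing strip) achieves O(n log n).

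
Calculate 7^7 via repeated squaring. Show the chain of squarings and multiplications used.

Computing 7^7 by squaring (build up from 7^1; each line after the first costs one multiplication):

7^1 = 7
7^2 = (7^1)^2 = 7^2 = 49
7^3 = 7 * 7^2 = 7 * 49 = 343
7^6 = (7^3)^2 = 343^2 = 117649
7^7 = 7 * 7^6 = 7 * 117649 = 823543

Result: 823543
Multiplications needed: 4 (4 lines after 7^1)

7^7 = 823543. Using exponentiation by squaring, this requires 4 multiplications. The key idea: if the exponent is even, square the half-power; if odd, multiply by the base once.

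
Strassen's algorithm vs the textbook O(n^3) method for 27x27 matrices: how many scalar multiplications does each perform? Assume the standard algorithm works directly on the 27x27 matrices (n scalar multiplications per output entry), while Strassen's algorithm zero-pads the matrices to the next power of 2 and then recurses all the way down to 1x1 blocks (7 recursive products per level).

Matrix multiplication for 27x27 matrices:

Strassen's algorithm requires power-of-2 dimensions. Pad 27x27 to 32x32 (next power of 2).

Standard algorithm: 27^3 = 19683 multiplications
Strassen's algorithm: 7^(log2(32)) = 7^5 = 16807 multiplications
Savings: 19683 - 16807 = 2876 multiplications

Standard: 19683 multiplications (27^3). Strassen: 16807 multiplications (7^5, after padding to 32x32). Strassen reduces 8 recursive multiplications to 7 at each level.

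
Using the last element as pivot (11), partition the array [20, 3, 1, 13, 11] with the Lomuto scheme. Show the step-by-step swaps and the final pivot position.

Lomuto partition with pivot = 11:

Initial array: [20, 3, 1, 13, 11]

arr[0]=20 > 11: no swap
arr[1]=3 <= 11: swap with position 0, array becomes [3, 20, 1, 13, 11]
arr[2]=1 <= 11: swap with position 1, array becomes [3, 1, 20, 13, 11]
arr[3]=13 > 11: no swap

Place pivot at position 2: [3, 1, 11, 13, 20]
Pivot position: 2

After partitioning with pivot 11, the array becomes [3, 1, 11, 13, 20]. The pivot is placed at index 2. All elements to the left of the pivot are <= 11, and all elements to the right are > 11.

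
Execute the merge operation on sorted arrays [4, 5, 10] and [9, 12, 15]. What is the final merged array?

Merging process:

Compare 4 vs 9: take 4 from left. Merged: [4]
Compare 5 vs 9: take 5 from left. Merged: [4, 5]
Compare 10 vs 9: take 9 from right. Merged: [4, 5, 9]
Compare 10 vs 12: take 10 from left. Merged: [4, 5, 9, 10]
Append remaining from right: [12, 15]. Merged: [4, 5, 9, 10, 12, 15]

Final merged array: [4, 5, 9, 10, 12, 15]
Total comparisons: 4

The merged array is [4, 5, 9, 10, 12, 15], requiring 4 comparisons. The merge step runs in O(n) time where n is the total number of elements.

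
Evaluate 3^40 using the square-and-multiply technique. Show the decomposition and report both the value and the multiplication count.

Computing 3^40 by squaring (build up from 3^1; each line after the first costs one multiplication):

3^1 = 3
3^2 = (3^1)^2 = 3^2 = 9
3^4 = (3^2)^2 = 9^2 = 81
3^5 = 3 * 3^4 = 3 * 81 = 243
3^10 = (3^5)^2 = 243^2 = 59049
3^20 = (3^10)^2 = 59049^2 = 3486784401
3^40 = (3^20)^2 = 3486784401^2 = 12157665459056928801

Result: 12157665459056928801
Multiplications needed: 6 (6 lines after 3^1)

3^40 = 12157665459056928801. Using exponentiation by squaring, this requires 6 multiplications. The key idea: if the exponent is even, square the half-power; if odd, multiply by the base once.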